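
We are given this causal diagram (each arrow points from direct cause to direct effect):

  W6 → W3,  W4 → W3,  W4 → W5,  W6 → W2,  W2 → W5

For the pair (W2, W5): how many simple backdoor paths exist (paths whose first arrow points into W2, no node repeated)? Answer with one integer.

1

A backdoor path from W2 to W5 is any simple undirected path whose first edge points into W2 (i.e. leaves W2 via a parent).
Parents of W2: {W6}.
Enumerating:
  P1: W2 <- W6 -> W3 <- W4 -> W5
That exhausts the simple backdoor paths. Count: 1.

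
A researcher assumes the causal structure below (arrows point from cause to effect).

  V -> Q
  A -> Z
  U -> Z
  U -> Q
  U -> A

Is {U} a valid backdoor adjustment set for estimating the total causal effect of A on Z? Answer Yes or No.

Yes

Backdoor paths from A to Z (paths whose first edge points into A):
  P1: A <- U -> Z
Condition 1 (no descendant of A in the set): holds — descendants of A are {Z}; none are in {U}.
Condition 2 (every backdoor path blocked by {U}):
  P1: blocked at fork node U ∈ conditioning set.
{U} satisfies the backdoor criterion.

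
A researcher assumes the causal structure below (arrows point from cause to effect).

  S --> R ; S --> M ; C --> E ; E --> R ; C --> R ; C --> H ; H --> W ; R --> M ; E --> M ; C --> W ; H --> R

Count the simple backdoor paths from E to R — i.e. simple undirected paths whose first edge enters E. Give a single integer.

3

A backdoor path from E to R is any simple undirected path whose first edge points into E (i.e. leaves E via a parent).
Parents of E: {C}.
Enumerating:
  P1: E <- C -> H -> R
  P2: E <- C -> R
  P3: E <- C -> W <- H -> R
That exhausts the simple backdoor paths. Count: 3.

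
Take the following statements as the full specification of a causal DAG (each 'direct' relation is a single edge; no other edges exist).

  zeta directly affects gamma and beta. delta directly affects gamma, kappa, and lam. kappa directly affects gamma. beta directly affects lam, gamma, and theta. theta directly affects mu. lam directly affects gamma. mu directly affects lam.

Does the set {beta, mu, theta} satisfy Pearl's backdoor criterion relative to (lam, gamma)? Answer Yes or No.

No

Backdoor paths from lam to gamma (paths whose first edge points into lam):
  P1: lam <- beta <- zeta -> gamma
  P2: lam <- beta -> gamma
  P3: lam <- delta -> kappa -> gamma
  P4: lam <- delta -> gamma
  P5: lam <- mu <- theta <- beta <- zeta -> gamma
  P6: lam <- mu <- theta <- beta -> gamma
Condition 1 (no descendant of lam in the set): holds — descendants of lam are {gamma}; none are in {beta, mu, theta}.
Condition 2 (every backdoor path blocked by {beta, mu, theta}):
  P1: blocked at chain node beta ∈ conditioning set.
  P2: blocked at fork node beta ∈ conditioning set.
  P3: open — no interior node is in the conditioning set.
  P4: open — no interior node is in the conditioning set.
  P5: blocked at chain node mu ∈ conditioning set.
  P6: blocked at chain node mu ∈ conditioning set.
{beta, mu, theta} does not satisfy the backdoor criterion.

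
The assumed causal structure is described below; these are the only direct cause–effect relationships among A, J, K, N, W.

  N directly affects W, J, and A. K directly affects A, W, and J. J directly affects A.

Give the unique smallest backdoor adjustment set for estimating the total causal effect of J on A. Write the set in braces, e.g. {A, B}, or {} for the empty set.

Variables eligible for adjustment (non-descendants of J, excluding J and A): {K, N, W}.
Backdoor paths from J to A:
  P1: J <- K -> W <- N -> A
  P2: J <- K -> A
  P3: J <- N -> W <- K -> A
  P4: J <- N -> A
The empty set is not sufficient: P2 (J <- K -> A) has no collider blocking it and no conditioned non-collider, so it is open.
Try {K, N}:
  P1: blocked at fork node K ∈ conditioning set.
  P2: blocked at fork node K ∈ conditioning set.
  P3: blocked at fork node N ∈ conditioning set.
  P4: blocked at fork node N ∈ conditioning set.
{K, N} contains no descendant of J and blocks every backdoor path.
Every element of {K, N} is needed (dropping K leaves P2 open; dropping N leaves P4 open), so no proper subset is valid.
Among all size-2 subsets of the eligible variables, only {K, N} blocks every backdoor path, so it is the unique smallest valid adjustment set.

{K, N}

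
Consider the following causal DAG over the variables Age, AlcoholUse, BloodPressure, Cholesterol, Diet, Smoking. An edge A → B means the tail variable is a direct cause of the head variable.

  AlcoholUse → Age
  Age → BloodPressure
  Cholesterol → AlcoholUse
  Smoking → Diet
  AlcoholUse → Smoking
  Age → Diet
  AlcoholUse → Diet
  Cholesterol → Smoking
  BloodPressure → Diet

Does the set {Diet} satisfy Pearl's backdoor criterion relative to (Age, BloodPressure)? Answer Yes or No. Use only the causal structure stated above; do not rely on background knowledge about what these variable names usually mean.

Backdoor paths from Age to BloodPressure (paths whose first edge points into Age):
  P1: Age <- AlcoholUse <- Cholesterol -> Smoking -> Diet <- BloodPressure
  P2: Age <- AlcoholUse -> Smoking -> Diet <- BloodPressure
  P3: Age <- AlcoholUse -> Diet <- BloodPressure
Condition 1 (no descendant of Age in the set): FAILS — Diet is a descendant of Age.
Condition 2 (every backdoor path blocked by {Diet}):
  P1: open — collider(s) Diet are conditioned on (or have a conditioned descendant) and no non-collider on the path is in the set.
  P2: open — collider(s) Diet are conditioned on (or have a conditioned descendant) and no non-collider on the path is in the set.
  P3: open — collider(s) Diet are conditioned on (or have a conditioned descendant) and no non-collider on the path is in the set.
{Diet} does not satisfy the backdoor criterion.

No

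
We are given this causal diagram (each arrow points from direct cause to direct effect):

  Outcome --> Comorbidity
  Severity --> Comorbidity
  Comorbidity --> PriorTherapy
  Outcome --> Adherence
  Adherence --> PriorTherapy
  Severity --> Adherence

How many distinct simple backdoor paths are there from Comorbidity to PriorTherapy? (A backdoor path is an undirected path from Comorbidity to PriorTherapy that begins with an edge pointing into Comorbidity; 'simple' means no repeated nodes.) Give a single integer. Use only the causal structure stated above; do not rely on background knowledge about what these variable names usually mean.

A backdoor path from Comorbidity to PriorTherapy is any simple undirected path whose first edge points into Comorbidity (i.e. leaves Comorbidity via a parent).
Parents of Comorbidity: {Outcome, Severity}.
Enumerating:
  P1: Comorbidity <- Severity -> Adherence -> PriorTherapy
  P2: Comorbidity <- Outcome -> Adherence -> PriorTherapy
That exhausts the simple backdoor paths. Count: 2.

2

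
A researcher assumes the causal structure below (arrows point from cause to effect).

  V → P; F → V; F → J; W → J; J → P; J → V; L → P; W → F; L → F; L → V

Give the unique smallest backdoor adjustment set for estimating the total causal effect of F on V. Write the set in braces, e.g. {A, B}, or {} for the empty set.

Variables eligible for adjustment (non-descendants of F, excluding F and V): {L, W}.
Backdoor paths from F to V:
  P1: F <- W -> J -> V
  P2: F <- W -> J -> P <- L -> V
  P3: F <- W -> J -> P <- V
  P4: F <- L -> V
  P5: F <- L -> P <- J -> V
  P6: F <- L -> P <- V
The empty set is not sufficient: P1 (F <- W -> J -> V) has no collider blocking it and no conditioned non-collider, so it is open.
Try {L, W}:
  P1: blocked at fork node W ∈ conditioning set.
  P2: blocked at fork node W ∈ conditioning set.
  P3: blocked at fork node W ∈ conditioning set.
  P4: blocked at fork node L ∈ conditioning set.
  P5: blocked at fork node L ∈ conditioning set.
  P6: blocked at fork node L ∈ conditioning set.
{L, W} contains no descendant of F and blocks every backdoor path.
Every element of {L, W} is needed (dropping L leaves P4 open; dropping W leaves P1 open), so no proper subset is valid.
Among all size-2 subsets of the eligible variables, only {L, W} blocks every backdoor path, so it is the unique smallest valid adjustment set.

{L, W}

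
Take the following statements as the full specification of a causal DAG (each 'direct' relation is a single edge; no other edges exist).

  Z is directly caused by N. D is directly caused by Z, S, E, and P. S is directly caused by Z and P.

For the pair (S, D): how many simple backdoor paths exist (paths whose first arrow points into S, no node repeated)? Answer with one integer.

A backdoor path from S to D is any simple undirected path whose first edge points into S (i.e. leaves S via a parent).
Parents of S: {P, Z}.
Enumerating:
  P1: S <- Z -> D
  P2: S <- P -> D
That exhausts the simple backdoor paths. Count: 2.

2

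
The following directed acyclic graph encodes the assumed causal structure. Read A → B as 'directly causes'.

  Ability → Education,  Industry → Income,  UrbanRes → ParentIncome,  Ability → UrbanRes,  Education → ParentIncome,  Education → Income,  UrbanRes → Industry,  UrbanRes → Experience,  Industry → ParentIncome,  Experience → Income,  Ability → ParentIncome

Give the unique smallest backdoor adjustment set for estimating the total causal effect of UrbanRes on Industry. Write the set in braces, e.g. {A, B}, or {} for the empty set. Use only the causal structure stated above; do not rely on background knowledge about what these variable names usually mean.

{}

Variables eligible for adjustment (non-descendants of UrbanRes, excluding UrbanRes and Industry): {Ability, Education}.
Backdoor paths from UrbanRes to Industry:
  P1: UrbanRes <- Ability -> Education -> ParentIncome <- Industry
  P2: UrbanRes <- Ability -> Education -> Income <- Industry
  P3: UrbanRes <- Ability -> ParentIncome <- Industry
  P4: UrbanRes <- Ability -> ParentIncome <- Education -> Income <- Industry
Each backdoor path contains an unconditioned collider, so every path is already blocked with the empty conditioning set:
  P1: blocked at collider ParentIncome (neither it nor any descendant is in the conditioning set).
  P2: blocked at collider Income (neither it nor any descendant is in the conditioning set).
  P3: blocked at collider ParentIncome (neither it nor any descendant is in the conditioning set).
  P4: blocked at collider ParentIncome (neither it nor any descendant is in the conditioning set).
The empty set is therefore the unique smallest valid set.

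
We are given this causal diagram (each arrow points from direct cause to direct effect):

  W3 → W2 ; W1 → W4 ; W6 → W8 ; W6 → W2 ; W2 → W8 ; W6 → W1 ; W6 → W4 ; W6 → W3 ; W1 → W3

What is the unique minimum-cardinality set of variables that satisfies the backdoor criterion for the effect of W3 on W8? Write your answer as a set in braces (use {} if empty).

Variables eligible for adjustment (non-descendants of W3, excluding W3 and W8): {W1, W4, W6}.
Backdoor paths from W3 to W8:
  P1: W3 <- W6 -> W2 -> W8
  P2: W3 <- W6 -> W8
  P3: W3 <- W1 <- W6 -> W2 -> W8
  P4: W3 <- W1 <- W6 -> W8
  P5: W3 <- W1 -> W4 <- W6 -> W2 -> W8
  P6: W3 <- W1 -> W4 <- W6 -> W8
The empty set is not sufficient: P1 (W3 <- W6 -> W2 -> W8) has no collider blocking it and no conditioned non-collider, so it is open.
Try {W6}:
  P1: blocked at fork node W6 ∈ conditioning set.
  P2: blocked at fork node W6 ∈ conditioning set.
  P3: blocked at fork node W6 ∈ conditioning set.
  P4: blocked at fork node W6 ∈ conditioning set.
  P5: blocked at collider W4 (neither it nor any descendant is in the conditioning set).
  P6: blocked at collider W4 (neither it nor any descendant is in the conditioning set).
{W6} contains no descendant of W3 and blocks every backdoor path.
No other singleton works — e.g. {W1} leaves P1 open — so {W6} is the unique smallest valid adjustment set.

{W6}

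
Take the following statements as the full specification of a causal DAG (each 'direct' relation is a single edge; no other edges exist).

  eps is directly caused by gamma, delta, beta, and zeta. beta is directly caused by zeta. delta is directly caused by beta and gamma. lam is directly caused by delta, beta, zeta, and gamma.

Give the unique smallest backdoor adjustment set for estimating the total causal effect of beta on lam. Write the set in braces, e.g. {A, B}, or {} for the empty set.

{zeta}

Variables eligible for adjustment (non-descendants of beta, excluding beta and lam): {gamma, zeta}.
Backdoor paths from beta to lam:
  P1: beta <- zeta -> lam
  P2: beta <- zeta -> eps <- gamma -> delta -> lam
  P3: beta <- zeta -> eps <- gamma -> lam
  P4: beta <- zeta -> eps <- delta <- gamma -> lam
  P5: beta <- zeta -> eps <- delta -> lam
The empty set is not sufficient: P1 (beta <- zeta -> lam) has no collider blocking it and no conditioned non-collider, so it is open.
Try {zeta}:
  P1: blocked at fork node zeta ∈ conditioning set.
  P2: blocked at fork node zeta ∈ conditioning set.
  P3: blocked at fork node zeta ∈ conditioning set.
  P4: blocked at fork node zeta ∈ conditioning set.
  P5: blocked at fork node zeta ∈ conditioning set.
{zeta} contains no descendant of beta and blocks every backdoor path.
No other singleton works — e.g. {gamma} leaves P1 open — so {zeta} is the unique smallest valid adjustment set.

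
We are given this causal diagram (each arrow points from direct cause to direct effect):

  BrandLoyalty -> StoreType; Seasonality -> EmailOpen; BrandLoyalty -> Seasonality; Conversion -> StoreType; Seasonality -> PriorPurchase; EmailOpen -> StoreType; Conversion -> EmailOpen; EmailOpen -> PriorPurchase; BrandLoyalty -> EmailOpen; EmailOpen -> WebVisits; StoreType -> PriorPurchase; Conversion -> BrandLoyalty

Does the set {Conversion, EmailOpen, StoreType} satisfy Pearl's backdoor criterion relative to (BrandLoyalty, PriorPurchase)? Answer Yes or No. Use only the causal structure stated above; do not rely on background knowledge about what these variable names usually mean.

Backdoor paths from BrandLoyalty to PriorPurchase (paths whose first edge points into BrandLoyalty):
  P1: BrandLoyalty <- Conversion -> EmailOpen <- Seasonality -> PriorPurchase
  P2: BrandLoyalty <- Conversion -> EmailOpen -> StoreType -> PriorPurchase
  P3: BrandLoyalty <- Conversion -> EmailOpen -> PriorPurchase
  P4: BrandLoyalty <- Conversion -> StoreType <- EmailOpen <- Seasonality -> PriorPurchase
  P5: BrandLoyalty <- Conversion -> StoreType <- EmailOpen -> PriorPurchase
  P6: BrandLoyalty <- Conversion -> StoreType -> PriorPurchase
Condition 1 (no descendant of BrandLoyalty in the set): FAILS — EmailOpen and StoreType are descendants of BrandLoyalty.
Condition 2 (every backdoor path blocked by {Conversion, EmailOpen, StoreType}):
  P1: blocked at fork node Conversion ∈ conditioning set.
  P2: blocked at fork node Conversion ∈ conditioning set.
  P3: blocked at fork node Conversion ∈ conditioning set.
  P4: blocked at fork node Conversion ∈ conditioning set.
  P5: blocked at fork node Conversion ∈ conditioning set.
  P6: blocked at fork node Conversion ∈ conditioning set.
{Conversion, EmailOpen, StoreType} does not satisfy the backdoor criterion.

No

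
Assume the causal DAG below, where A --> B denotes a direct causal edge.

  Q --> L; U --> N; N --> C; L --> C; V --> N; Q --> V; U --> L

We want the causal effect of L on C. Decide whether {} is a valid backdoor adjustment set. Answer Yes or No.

Backdoor paths from L to C (paths whose first edge points into L):
  P1: L <- U -> N -> C
  P2: L <- Q -> V -> N -> C
Condition 1 (no descendant of L in the set): holds — descendants of L are {C}; none are in {}.
Condition 2 (every backdoor path blocked by {}):
  P1: open — no interior node is in the conditioning set.
  P2: open — no interior node is in the conditioning set.
{} does not satisfy the backdoor criterion.

No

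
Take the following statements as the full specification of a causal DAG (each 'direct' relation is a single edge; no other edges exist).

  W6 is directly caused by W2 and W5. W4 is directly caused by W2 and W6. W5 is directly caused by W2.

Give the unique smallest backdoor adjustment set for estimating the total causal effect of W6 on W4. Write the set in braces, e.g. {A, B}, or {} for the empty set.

Variables eligible for adjustment (non-descendants of W6, excluding W6 and W4): {W2, W5}.
Backdoor paths from W6 to W4:
  P1: W6 <- W2 -> W4
  P2: W6 <- W5 <- W2 -> W4
The empty set is not sufficient: P1 (W6 <- W2 -> W4) has no collider blocking it and no conditioned non-collider, so it is open.
Try {W2}:
  P1: blocked at fork node W2 ∈ conditioning set.
  P2: blocked at fork node W2 ∈ conditioning set.
{W2} contains no descendant of W6 and blocks every backdoor path.
No other singleton works — e.g. {W5} leaves P1 open — so {W2} is the unique smallest valid adjustment set.

{W2}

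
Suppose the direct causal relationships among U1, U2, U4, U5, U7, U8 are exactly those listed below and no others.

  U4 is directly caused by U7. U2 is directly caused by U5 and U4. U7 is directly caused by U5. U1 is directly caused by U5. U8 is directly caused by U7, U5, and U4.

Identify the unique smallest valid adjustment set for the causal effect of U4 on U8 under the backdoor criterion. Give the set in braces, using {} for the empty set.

{U7}

Variables eligible for adjustment (non-descendants of U4, excluding U4 and U8): {U1, U5, U7}.
Backdoor paths from U4 to U8:
  P1: U4 <- U7 <- U5 -> U8
  P2: U4 <- U7 -> U8
The empty set is not sufficient: P1 (U4 <- U7 <- U5 -> U8) has no collider blocking it and no conditioned non-collider, so it is open.
Try {U7}:
  P1: blocked at chain node U7 ∈ conditioning set.
  P2: blocked at fork node U7 ∈ conditioning set.
{U7} contains no descendant of U4 and blocks every backdoor path.
No other singleton works — e.g. {U5} leaves P2 open — so {U7} is the unique smallest valid adjustment set.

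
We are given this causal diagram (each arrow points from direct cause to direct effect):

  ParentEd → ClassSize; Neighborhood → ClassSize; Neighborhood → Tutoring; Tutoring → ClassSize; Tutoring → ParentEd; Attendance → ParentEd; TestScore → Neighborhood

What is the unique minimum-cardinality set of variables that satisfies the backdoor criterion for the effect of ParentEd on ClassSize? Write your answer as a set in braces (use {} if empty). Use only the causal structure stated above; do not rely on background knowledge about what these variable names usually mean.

{Tutoring}

Variables eligible for adjustment (non-descendants of ParentEd, excluding ParentEd and ClassSize): {Attendance, Neighborhood, TestScore, Tutoring}.
Backdoor paths from ParentEd to ClassSize:
  P1: ParentEd <- Tutoring <- Neighborhood -> ClassSize
  P2: ParentEd <- Tutoring -> ClassSize
The empty set is not sufficient: P1 (ParentEd <- Tutoring <- Neighborhood -> ClassSize) has no collider blocking it and no conditioned non-collider, so it is open.
Try {Tutoring}:
  P1: blocked at chain node Tutoring ∈ conditioning set.
  P2: blocked at fork node Tutoring ∈ conditioning set.
{Tutoring} contains no descendant of ParentEd and blocks every backdoor path.
No other singleton works — e.g. {TestScore} leaves P1 open — so {Tutoring} is the unique smallest valid adjustment set.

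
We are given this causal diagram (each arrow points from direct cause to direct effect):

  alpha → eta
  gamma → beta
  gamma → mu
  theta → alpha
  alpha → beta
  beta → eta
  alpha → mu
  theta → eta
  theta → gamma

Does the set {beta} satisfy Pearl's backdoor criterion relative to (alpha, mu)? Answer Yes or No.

Backdoor paths from alpha to mu (paths whose first edge points into alpha):
  P1: alpha <- theta -> gamma -> mu
  P2: alpha <- theta -> eta <- beta <- gamma -> mu
Condition 1 (no descendant of alpha in the set): FAILS — beta is a descendant of alpha.
Condition 2 (every backdoor path blocked by {beta}):
  P1: open — no interior node is in the conditioning set.
  P2: blocked at collider eta (neither it nor any descendant is in the conditioning set).
{beta} does not satisfy the backdoor criterion.

No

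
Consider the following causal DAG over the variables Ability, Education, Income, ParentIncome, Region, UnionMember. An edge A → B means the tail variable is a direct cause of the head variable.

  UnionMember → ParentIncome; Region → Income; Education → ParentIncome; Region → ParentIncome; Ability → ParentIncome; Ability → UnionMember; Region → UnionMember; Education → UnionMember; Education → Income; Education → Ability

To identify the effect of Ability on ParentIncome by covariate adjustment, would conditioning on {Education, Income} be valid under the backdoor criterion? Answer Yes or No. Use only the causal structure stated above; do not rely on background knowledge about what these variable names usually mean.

Yes

Backdoor paths from Ability to ParentIncome (paths whose first edge points into Ability):
  P1: Ability <- Education -> Income <- Region -> UnionMember -> ParentIncome
  P2: Ability <- Education -> Income <- Region -> ParentIncome
  P3: Ability <- Education -> UnionMember <- Region -> ParentIncome
  P4: Ability <- Education -> UnionMember -> ParentIncome
  P5: Ability <- Education -> ParentIncome
Condition 1 (no descendant of Ability in the set): holds — descendants of Ability are {ParentIncome, UnionMember}; none are in {Education, Income}.
Condition 2 (every backdoor path blocked by {Education, Income}):
  P1: blocked at fork node Education ∈ conditioning set.
  P2: blocked at fork node Education ∈ conditioning set.
  P3: blocked at fork node Education ∈ conditioning set.
  P4: blocked at fork node Education ∈ conditioning set.
  P5: blocked at fork node Education ∈ conditioning set.
{Education, Income} satisfies the backdoor criterion.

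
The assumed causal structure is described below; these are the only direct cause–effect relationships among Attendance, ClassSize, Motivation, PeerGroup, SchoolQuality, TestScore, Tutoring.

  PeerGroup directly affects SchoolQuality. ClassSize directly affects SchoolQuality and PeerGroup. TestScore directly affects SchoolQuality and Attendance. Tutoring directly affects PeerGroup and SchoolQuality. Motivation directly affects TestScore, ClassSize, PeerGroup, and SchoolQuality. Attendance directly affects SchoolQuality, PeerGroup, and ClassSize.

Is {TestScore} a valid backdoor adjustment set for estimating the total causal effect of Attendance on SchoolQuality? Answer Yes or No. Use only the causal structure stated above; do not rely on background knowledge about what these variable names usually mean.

Yes

Backdoor paths from Attendance to SchoolQuality (paths whose first edge points into Attendance):
  P1: Attendance <- TestScore <- Motivation -> ClassSize -> PeerGroup <- Tutoring -> SchoolQuality
  P2: Attendance <- TestScore <- Motivation -> ClassSize -> PeerGroup -> SchoolQuality
  P3: Attendance <- TestScore <- Motivation -> ClassSize -> SchoolQuality
  P4: Attendance <- TestScore <- Motivation -> PeerGroup <- Tutoring -> SchoolQuality
  P5: Attendance <- TestScore <- Motivation -> PeerGroup <- ClassSize -> SchoolQuality
  P6: Attendance <- TestScore <- Motivation -> PeerGroup -> SchoolQuality
  P7: Attendance <- TestScore <- Motivation -> SchoolQuality
  P8: Attendance <- TestScore -> SchoolQuality
Condition 1 (no descendant of Attendance in the set): holds — descendants of Attendance are {ClassSize, PeerGroup, SchoolQuality}; none are in {TestScore}.
Condition 2 (every backdoor path blocked by {TestScore}):
  P1: blocked at chain node TestScore ∈ conditioning set.
  P2: blocked at chain node TestScore ∈ conditioning set.
  P3: blocked at chain node TestScore ∈ conditioning set.
  P4: blocked at chain node TestScore ∈ conditioning set.
  P5: blocked at chain node TestScore ∈ conditioning set.
  P6: blocked at chain node TestScore ∈ conditioning set.
  P7: blocked at chain node TestScore ∈ conditioning set.
  P8: blocked at fork node TestScore ∈ conditioning set.
{TestScore} satisfies the backdoor criterion.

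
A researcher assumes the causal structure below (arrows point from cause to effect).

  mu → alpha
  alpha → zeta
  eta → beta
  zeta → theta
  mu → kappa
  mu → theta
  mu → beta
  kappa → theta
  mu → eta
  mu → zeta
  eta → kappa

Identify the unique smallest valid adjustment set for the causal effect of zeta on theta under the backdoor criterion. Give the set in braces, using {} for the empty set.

Variables eligible for adjustment (non-descendants of zeta, excluding zeta and theta): {alpha, beta, eta, kappa, mu}.
Backdoor paths from zeta to theta:
  P1: zeta <- mu -> eta -> kappa -> theta
  P2: zeta <- mu -> beta <- eta -> kappa -> theta
  P3: zeta <- mu -> kappa -> theta
  P4: zeta <- mu -> theta
  P5: zeta <- alpha <- mu -> eta -> kappa -> theta
  P6: zeta <- alpha <- mu -> beta <- eta -> kappa -> theta
  P7: zeta <- alpha <- mu -> kappa -> theta
  P8: zeta <- alpha <- mu -> theta
The empty set is not sufficient: P1 (zeta <- mu -> eta -> kappa -> theta) has no collider blocking it and no conditioned non-collider, so it is open.
Try {mu}:
  P1: blocked at fork node mu ∈ conditioning set.
  P2: blocked at fork node mu ∈ conditioning set.
  P3: blocked at fork node mu ∈ conditioning set.
  P4: blocked at fork node mu ∈ conditioning set.
  P5: blocked at fork node mu ∈ conditioning set.
  P6: blocked at fork node mu ∈ conditioning set.
  P7: blocked at fork node mu ∈ conditioning set.
  P8: blocked at fork node mu ∈ conditioning set.
{mu} contains no descendant of zeta and blocks every backdoor path.
No other singleton works — e.g. {eta} leaves P3 open — so {mu} is the unique smallest valid adjustment set.

{mu}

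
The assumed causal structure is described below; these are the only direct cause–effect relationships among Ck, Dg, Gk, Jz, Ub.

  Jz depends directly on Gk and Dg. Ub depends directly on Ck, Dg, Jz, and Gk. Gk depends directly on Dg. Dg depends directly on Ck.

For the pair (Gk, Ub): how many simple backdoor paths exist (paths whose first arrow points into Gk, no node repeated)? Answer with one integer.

A backdoor path from Gk to Ub is any simple undirected path whose first edge points into Gk (i.e. leaves Gk via a parent).
Parents of Gk: {Dg}.
Enumerating:
  P1: Gk <- Dg <- Ck -> Ub
  P2: Gk <- Dg -> Jz -> Ub
  P3: Gk <- Dg -> Ub
That exhausts the simple backdoor paths. Count: 3.

3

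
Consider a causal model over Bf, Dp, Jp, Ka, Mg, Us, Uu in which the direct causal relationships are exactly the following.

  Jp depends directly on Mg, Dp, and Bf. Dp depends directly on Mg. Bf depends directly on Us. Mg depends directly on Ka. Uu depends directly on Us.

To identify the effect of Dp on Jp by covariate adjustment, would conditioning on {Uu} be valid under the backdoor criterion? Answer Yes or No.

Backdoor paths from Dp to Jp (paths whose first edge points into Dp):
  P1: Dp <- Mg -> Jp
Condition 1 (no descendant of Dp in the set): holds — descendants of Dp are {Jp}; none are in {Uu}.
Condition 2 (every backdoor path blocked by {Uu}):
  P1: open — no interior node is in the conditioning set.
{Uu} does not satisfy the backdoor criterion.

No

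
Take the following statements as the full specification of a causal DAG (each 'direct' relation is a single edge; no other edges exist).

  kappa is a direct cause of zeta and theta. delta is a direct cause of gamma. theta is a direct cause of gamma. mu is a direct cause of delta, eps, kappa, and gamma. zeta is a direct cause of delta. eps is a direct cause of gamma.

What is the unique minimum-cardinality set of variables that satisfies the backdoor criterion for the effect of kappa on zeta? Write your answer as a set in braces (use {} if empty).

Variables eligible for adjustment (non-descendants of kappa, excluding kappa and zeta): {eps, mu}.
Backdoor paths from kappa to zeta:
  P1: kappa <- mu -> eps -> gamma <- delta <- zeta
  P2: kappa <- mu -> delta <- zeta
  P3: kappa <- mu -> gamma <- delta <- zeta
Each backdoor path contains an unconditioned collider, so every path is already blocked with the empty conditioning set:
  P1: blocked at collider gamma (neither it nor any descendant is in the conditioning set).
  P2: blocked at collider delta (neither it nor any descendant is in the conditioning set).
  P3: blocked at collider gamma (neither it nor any descendant is in the conditioning set).
The empty set is therefore the unique smallest valid set.

{}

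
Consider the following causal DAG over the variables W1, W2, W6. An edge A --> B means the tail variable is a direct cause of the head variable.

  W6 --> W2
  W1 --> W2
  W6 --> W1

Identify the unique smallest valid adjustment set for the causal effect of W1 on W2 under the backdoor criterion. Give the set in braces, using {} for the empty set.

Variables eligible for adjustment (non-descendants of W1, excluding W1 and W2): {W6}.
Backdoor paths from W1 to W2:
  P1: W1 <- W6 -> W2
The empty set is not sufficient: P1 (W1 <- W6 -> W2) has no collider blocking it and no conditioned non-collider, so it is open.
Try {W6}:
  P1: blocked at fork node W6 ∈ conditioning set.
{W6} contains no descendant of W1 and blocks every backdoor path.
{W6} is the unique smallest valid adjustment set.

{W6}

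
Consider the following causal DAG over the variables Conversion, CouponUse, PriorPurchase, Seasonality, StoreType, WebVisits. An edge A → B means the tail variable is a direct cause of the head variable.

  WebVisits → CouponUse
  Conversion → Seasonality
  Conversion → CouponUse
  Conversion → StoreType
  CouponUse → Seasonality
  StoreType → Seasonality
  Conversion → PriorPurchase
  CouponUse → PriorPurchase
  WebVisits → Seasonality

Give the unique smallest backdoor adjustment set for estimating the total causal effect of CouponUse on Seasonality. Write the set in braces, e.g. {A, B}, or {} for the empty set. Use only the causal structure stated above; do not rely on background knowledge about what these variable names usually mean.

Variables eligible for adjustment (non-descendants of CouponUse, excluding CouponUse and Seasonality): {Conversion, StoreType, WebVisits}.
Backdoor paths from CouponUse to Seasonality:
  P1: CouponUse <- WebVisits -> Seasonality
  P2: CouponUse <- Conversion -> StoreType -> Seasonality
  P3: CouponUse <- Conversion -> Seasonality
The empty set is not sufficient: P1 (CouponUse <- WebVisits -> Seasonality) has no collider blocking it and no conditioned non-collider, so it is open.
Try {Conversion, WebVisits}:
  P1: blocked at fork node WebVisits ∈ conditioning set.
  P2: blocked at fork node Conversion ∈ conditioning set.
  P3: blocked at fork node Conversion ∈ conditioning set.
{Conversion, WebVisits} contains no descendant of CouponUse and blocks every backdoor path.
Every element of {Conversion, WebVisits} is needed (dropping Conversion leaves P2 open; dropping WebVisits leaves P1 open), so no proper subset is valid.
Among all size-2 subsets of the eligible variables, only {Conversion, WebVisits} blocks every backdoor path, so it is the unique smallest valid adjustment set.

{Conversion, WebVisits}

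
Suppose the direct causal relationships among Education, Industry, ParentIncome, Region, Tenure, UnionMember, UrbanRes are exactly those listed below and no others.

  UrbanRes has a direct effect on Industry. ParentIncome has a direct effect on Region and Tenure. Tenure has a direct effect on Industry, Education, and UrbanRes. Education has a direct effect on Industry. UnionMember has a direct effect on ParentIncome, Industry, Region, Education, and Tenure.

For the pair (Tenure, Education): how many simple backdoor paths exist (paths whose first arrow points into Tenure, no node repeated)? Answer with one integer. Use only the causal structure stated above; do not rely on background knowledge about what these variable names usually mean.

A backdoor path from Tenure to Education is any simple undirected path whose first edge points into Tenure (i.e. leaves Tenure via a parent).
Parents of Tenure: {ParentIncome, UnionMember}.
Enumerating:
  P1: Tenure <- UnionMember -> Education
  P2: Tenure <- UnionMember -> Industry <- Education
  P3: Tenure <- ParentIncome <- UnionMember -> Education
  P4: Tenure <- ParentIncome <- UnionMember -> Industry <- Education
  P5: Tenure <- ParentIncome -> Region <- UnionMember -> Education
  P6: Tenure <- ParentIncome -> Region <- UnionMember -> Industry <- Education
That exhausts the simple backdoor paths. Count: 6.

6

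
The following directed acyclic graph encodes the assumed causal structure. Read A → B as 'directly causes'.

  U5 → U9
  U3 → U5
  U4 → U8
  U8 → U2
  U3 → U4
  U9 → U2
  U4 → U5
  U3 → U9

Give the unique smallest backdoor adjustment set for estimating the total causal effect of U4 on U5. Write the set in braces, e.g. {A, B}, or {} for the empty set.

Variables eligible for adjustment (non-descendants of U4, excluding U4 and U5): {U3}.
Backdoor paths from U4 to U5:
  P1: U4 <- U3 -> U5
  P2: U4 <- U3 -> U9 <- U5
The empty set is not sufficient: P1 (U4 <- U3 -> U5) has no collider blocking it and no conditioned non-collider, so it is open.
Try {U3}:
  P1: blocked at fork node U3 ∈ conditioning set.
  P2: blocked at fork node U3 ∈ conditioning set.
{U3} contains no descendant of U4 and blocks every backdoor path.
{U3} is the unique smallest valid adjustment set.

{U3}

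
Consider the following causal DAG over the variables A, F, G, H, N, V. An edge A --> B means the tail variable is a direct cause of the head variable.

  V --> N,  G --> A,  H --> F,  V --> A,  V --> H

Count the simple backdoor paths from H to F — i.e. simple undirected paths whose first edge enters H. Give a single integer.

0

A backdoor path from H to F is any simple undirected path whose first edge points into H (i.e. leaves H via a parent).
Parents of H: {V}.
No simple path from any parent of H reaches F without revisiting H, so there are no backdoor paths.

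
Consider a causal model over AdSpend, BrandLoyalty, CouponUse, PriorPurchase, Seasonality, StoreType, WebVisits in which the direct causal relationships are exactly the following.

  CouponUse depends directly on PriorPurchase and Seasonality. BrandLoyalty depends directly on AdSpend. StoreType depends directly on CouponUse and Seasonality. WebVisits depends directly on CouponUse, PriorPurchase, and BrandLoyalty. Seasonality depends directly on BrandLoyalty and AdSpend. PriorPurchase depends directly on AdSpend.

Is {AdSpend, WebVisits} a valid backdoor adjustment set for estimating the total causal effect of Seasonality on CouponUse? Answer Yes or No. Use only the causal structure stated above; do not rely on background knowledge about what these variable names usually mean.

Backdoor paths from Seasonality to CouponUse (paths whose first edge points into Seasonality):
  P1: Seasonality <- AdSpend -> BrandLoyalty -> WebVisits <- PriorPurchase -> CouponUse
  P2: Seasonality <- AdSpend -> BrandLoyalty -> WebVisits <- CouponUse
  P3: Seasonality <- AdSpend -> PriorPurchase -> CouponUse
  P4: Seasonality <- AdSpend -> PriorPurchase -> WebVisits <- CouponUse
  P5: Seasonality <- BrandLoyalty <- AdSpend -> PriorPurchase -> CouponUse
  P6: Seasonality <- BrandLoyalty <- AdSpend -> PriorPurchase -> WebVisits <- CouponUse
  P7: Seasonality <- BrandLoyalty -> WebVisits <- PriorPurchase -> CouponUse
  P8: Seasonality <- BrandLoyalty -> WebVisits <- CouponUse
Condition 1 (no descendant of Seasonality in the set): FAILS — WebVisits is a descendant of Seasonality.
Condition 2 (every backdoor path blocked by {AdSpend, WebVisits}):
  P1: blocked at fork node AdSpend ∈ conditioning set.
  P2: blocked at fork node AdSpend ∈ conditioning set.
  P3: blocked at fork node AdSpend ∈ conditioning set.
  P4: blocked at fork node AdSpend ∈ conditioning set.
  P5: blocked at fork node AdSpend ∈ conditioning set.
  P6: blocked at fork node AdSpend ∈ conditioning set.
  P7: open — collider(s) WebVisits are conditioned on (or have a conditioned descendant) and no non-collider on the path is in the set.
  P8: open — collider(s) WebVisits are conditioned on (or have a conditioned descendant) and no non-collider on the path is in the set.
{AdSpend, WebVisits} does not satisfy the backdoor criterion.

No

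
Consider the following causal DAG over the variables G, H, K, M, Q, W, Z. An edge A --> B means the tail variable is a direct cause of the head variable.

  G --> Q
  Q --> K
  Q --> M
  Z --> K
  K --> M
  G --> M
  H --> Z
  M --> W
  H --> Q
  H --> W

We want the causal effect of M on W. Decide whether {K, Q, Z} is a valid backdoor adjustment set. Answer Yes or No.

No

Backdoor paths from M to W (paths whose first edge points into M):
  P1: M <- G -> Q <- H -> W
  P2: M <- G -> Q -> K <- Z <- H -> W
  P3: M <- Q <- H -> W
  P4: M <- Q -> K <- Z <- H -> W
  P5: M <- K <- Z <- H -> W
  P6: M <- K <- Q <- H -> W
Condition 1 (no descendant of M in the set): holds — descendants of M are {W}; none are in {K, Q, Z}.
Condition 2 (every backdoor path blocked by {K, Q, Z}):
  P1: open — collider(s) Q are conditioned on (or have a conditioned descendant) and no non-collider on the path is in the set.
  P2: blocked at chain node Q ∈ conditioning set.
  P3: blocked at chain node Q ∈ conditioning set.
  P4: blocked at fork node Q ∈ conditioning set.
  P5: blocked at chain node K ∈ conditioning set.
  P6: blocked at chain node K ∈ conditioning set.
{K, Q, Z} does not satisfy the backdoor criterion.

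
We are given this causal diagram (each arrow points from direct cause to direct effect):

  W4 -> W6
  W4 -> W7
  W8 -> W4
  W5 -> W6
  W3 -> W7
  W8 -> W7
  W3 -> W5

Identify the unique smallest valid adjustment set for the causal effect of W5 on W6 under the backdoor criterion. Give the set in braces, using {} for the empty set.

Variables eligible for adjustment (non-descendants of W5, excluding W5 and W6): {W3, W4, W7, W8}.
Backdoor paths from W5 to W6:
  P1: W5 <- W3 -> W7 <- W8 -> W4 -> W6
  P2: W5 <- W3 -> W7 <- W4 -> W6
Each backdoor path contains an unconditioned collider, so every path is already blocked with the empty conditioning set:
  P1: blocked at collider W7 (neither it nor any descendant is in the conditioning set).
  P2: blocked at collider W7 (neither it nor any descendant is in the conditioning set).
The empty set is therefore the unique smallest valid set.

{}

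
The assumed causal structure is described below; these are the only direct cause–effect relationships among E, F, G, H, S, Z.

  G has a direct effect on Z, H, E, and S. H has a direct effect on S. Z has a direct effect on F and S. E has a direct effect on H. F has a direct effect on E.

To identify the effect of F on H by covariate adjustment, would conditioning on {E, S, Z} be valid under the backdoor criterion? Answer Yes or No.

No

Backdoor paths from F to H (paths whose first edge points into F):
  P1: F <- Z <- G -> E -> H
  P2: F <- Z <- G -> H
  P3: F <- Z <- G -> S <- H
  P4: F <- Z -> S <- G -> E -> H
  P5: F <- Z -> S <- G -> H
  P6: F <- Z -> S <- H
Condition 1 (no descendant of F in the set): FAILS — E and S are descendants of F.
Condition 2 (every backdoor path blocked by {E, S, Z}):
  P1: blocked at chain node Z ∈ conditioning set.
  P2: blocked at chain node Z ∈ conditioning set.
  P3: blocked at chain node Z ∈ conditioning set.
  P4: blocked at fork node Z ∈ conditioning set.
  P5: blocked at fork node Z ∈ conditioning set.
  P6: blocked at fork node Z ∈ conditioning set.
{E, S, Z} does not satisfy the backdoor criterion.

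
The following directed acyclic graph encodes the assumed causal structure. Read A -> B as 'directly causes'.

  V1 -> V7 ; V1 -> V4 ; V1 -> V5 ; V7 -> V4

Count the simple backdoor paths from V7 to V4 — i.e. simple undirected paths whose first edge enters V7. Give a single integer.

1

A backdoor path from V7 to V4 is any simple undirected path whose first edge points into V7 (i.e. leaves V7 via a parent).
Parents of V7: {V1}.
Enumerating:
  P1: V7 <- V1 -> V4
That exhausts the simple backdoor paths. Count: 1.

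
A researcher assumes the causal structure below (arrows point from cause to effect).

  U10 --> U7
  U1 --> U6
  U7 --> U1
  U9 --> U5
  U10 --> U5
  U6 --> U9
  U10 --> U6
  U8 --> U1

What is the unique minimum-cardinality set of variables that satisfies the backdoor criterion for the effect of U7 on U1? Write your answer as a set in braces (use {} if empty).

{}

Variables eligible for adjustment (non-descendants of U7, excluding U7 and U1): {U10, U8}.
Backdoor paths from U7 to U1:
  P1: U7 <- U10 -> U6 <- U1
  P2: U7 <- U10 -> U5 <- U9 <- U6 <- U1
Each backdoor path contains an unconditioned collider, so every path is already blocked with the empty conditioning set:
  P1: blocked at collider U6 (neither it nor any descendant is in the conditioning set).
  P2: blocked at collider U5 (neither it nor any descendant is in the conditioning set).
The empty set is therefore the unique smallest valid set.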